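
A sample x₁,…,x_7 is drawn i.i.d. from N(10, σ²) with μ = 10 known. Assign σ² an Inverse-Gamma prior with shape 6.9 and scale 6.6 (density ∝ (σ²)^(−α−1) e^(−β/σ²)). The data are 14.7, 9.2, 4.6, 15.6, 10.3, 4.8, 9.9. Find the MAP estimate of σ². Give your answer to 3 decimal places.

Sum of squared deviations about the known mean: SS = (14.7−10)² + (9.2−10)² + (4.6−10)² + (15.6−10)² + (10.3−10)² + (4.8−10)² + (9.9−10)² = 110.39.
The Normal likelihood contributes (σ²)^(−n/2) exp(−SS/(2σ²)), so the posterior is Inverse-Gamma(α + n/2, β + SS/2) = Inverse-Gamma(10.4, 61.795).
The mode of Inverse-Gamma(a, b) is b/(a+1) = 61.795/11.4 ≈ 5.421.

σ̂²_MAP = 5.421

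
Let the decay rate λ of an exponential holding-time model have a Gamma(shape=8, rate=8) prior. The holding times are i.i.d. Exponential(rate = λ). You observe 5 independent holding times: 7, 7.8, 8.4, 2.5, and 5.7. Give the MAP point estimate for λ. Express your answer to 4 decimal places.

The Exponential(rate=λ) likelihood is ∝ λ^n e^(−λΣtᵢ). Here n = 5 and Σtᵢ = 7 + 7.8 + 8.4 + 2.5 + 5.7 = 31.4.
Posterior ∝ λ^7e^(−8λ) · λ^5e^(−31.4λ) = λ^12e^(−39.4λ), i.e. Gamma(13, 39.4).
Mode = (a−1)/b = 12/39.4 ≈ 0.3046.

λ̂_MAP = 0.3046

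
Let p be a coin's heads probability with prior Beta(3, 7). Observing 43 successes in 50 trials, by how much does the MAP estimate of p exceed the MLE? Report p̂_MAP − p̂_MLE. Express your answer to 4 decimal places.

Posterior is Beta(46, 14); MAP = (46−1)/(60−2) = 45/58 ≈ 0.77586.
MLE ignores the prior: p̂_MLE = k/n = 43/50 ≈ 0.86000.
Difference = 45/58 − 43/50 = -61/725 ≈ -0.0841.

MAP − MLE = -0.0841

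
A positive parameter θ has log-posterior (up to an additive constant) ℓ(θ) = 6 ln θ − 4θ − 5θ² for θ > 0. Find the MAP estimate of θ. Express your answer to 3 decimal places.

θ̂_MAP = 0.600

ℓ'(θ) = 6/θ − 4 − 10θ. Setting this to zero and multiplying by θ: 10θ² + 4θ − 6 = 0.
θ = (−4 + √(4² + 4·10·6)) / (2·10) = (−4 + √256) / 20 = (−4 + 16)/20 = 3/5.
ℓ''(θ) = −6/θ² − 10 < 0, confirming a maximum.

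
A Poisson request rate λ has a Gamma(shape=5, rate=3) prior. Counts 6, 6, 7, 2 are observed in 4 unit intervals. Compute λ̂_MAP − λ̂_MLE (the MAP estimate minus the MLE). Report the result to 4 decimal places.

Σxᵢ = 21. Posterior is Gamma(26, 7); MAP = (26−1)/7 = 25/7 ≈ 3.57143.
MLE = x̄ = 21/4 ≈ 5.25000.
Difference = 25/7 − 21/4 = -47/28 ≈ -1.6786.

MAP − MLE = -1.6786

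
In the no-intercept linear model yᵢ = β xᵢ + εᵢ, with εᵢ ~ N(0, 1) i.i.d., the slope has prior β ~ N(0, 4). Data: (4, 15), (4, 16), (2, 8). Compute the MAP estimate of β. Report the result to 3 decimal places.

β̂_MAP = 3.862

log p(β | y) = −Σ(yᵢ − βxᵢ)²/(2·1) − β²/(2·4) + const.
Setting the derivative to zero: Σxᵢ(yᵢ − βxᵢ)/1 − β/4 = 0, so β = Σxᵢyᵢ / (Σxᵢ² + σ²/τ²).
Σxᵢyᵢ = 4·15 + 4·16 + 2·8 = 140; Σxᵢ² = 36; σ²/τ² = 0.25.
β̂_MAP = 140 / (36 + 0.25) = 140/36.25 ≈ 3.862.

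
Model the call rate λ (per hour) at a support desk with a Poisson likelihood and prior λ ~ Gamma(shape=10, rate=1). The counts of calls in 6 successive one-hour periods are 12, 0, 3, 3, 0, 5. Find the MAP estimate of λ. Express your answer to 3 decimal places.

Σxᵢ = 12+0+3+3+0+5 = 23, with n = 6.
Posterior ∝ λ^9e^(−1λ) · λ^23e^(−6λ) = λ^32e^(−7λ), i.e. Gamma(shape=33, rate=7).
The mode of a Gamma(a, b) with a ≥ 1 (shape–rate) is (a−1)/b = 32/7 ≈ 4.571.

λ̂_MAP = 4.571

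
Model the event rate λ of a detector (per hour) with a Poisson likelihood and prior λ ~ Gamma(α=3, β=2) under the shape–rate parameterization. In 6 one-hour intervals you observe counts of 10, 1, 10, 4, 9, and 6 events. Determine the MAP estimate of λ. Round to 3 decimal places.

Σxᵢ = 10+1+10+4+9+6 = 40, with n = 6.
Posterior ∝ λ^2e^(−2λ) · λ^40e^(−6λ) = λ^42e^(−8λ), i.e. Gamma(shape=43, rate=8).
The mode of a Gamma(a, b) with a ≥ 1 (shape–rate) is (a−1)/b = 42/8 ≈ 5.250.

λ̂_MAP = 5.250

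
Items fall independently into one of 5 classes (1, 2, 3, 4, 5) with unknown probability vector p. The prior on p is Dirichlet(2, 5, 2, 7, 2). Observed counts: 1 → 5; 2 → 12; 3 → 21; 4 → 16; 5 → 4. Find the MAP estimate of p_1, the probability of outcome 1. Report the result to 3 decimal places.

The posterior is Dirichlet(αᵢ + nᵢ) = Dirichlet(7, 17, 23, 23, 6).
For a Dirichlet(a₁,…,a_K) with all aᵢ > 1, the mode has j-th component (aⱼ − 1)/(Σaᵢ − K).
Here Σaᵢ = 76 and K = 5, so p_1 = (7 − 1)/(76 − 5) = 6/71 ≈ 0.085.

MAP estimate: 0.085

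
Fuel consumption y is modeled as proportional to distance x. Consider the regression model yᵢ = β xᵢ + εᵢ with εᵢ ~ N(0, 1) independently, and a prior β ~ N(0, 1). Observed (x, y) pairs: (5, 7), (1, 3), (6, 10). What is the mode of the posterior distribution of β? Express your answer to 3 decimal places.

β̂_MAP = 1.556

log p(β | y) = −Σ(yᵢ − βxᵢ)²/(2·1) − β²/(2·1) + const.
Setting the derivative to zero: Σxᵢ(yᵢ − βxᵢ)/1 − β/1 = 0, so β = Σxᵢyᵢ / (Σxᵢ² + σ²/τ²).
Σxᵢyᵢ = 5·7 + 1·3 + 6·10 = 98; Σxᵢ² = 62; σ²/τ² = 1.
β̂_MAP = 98 / (62 + 1) = 98/63 ≈ 1.556.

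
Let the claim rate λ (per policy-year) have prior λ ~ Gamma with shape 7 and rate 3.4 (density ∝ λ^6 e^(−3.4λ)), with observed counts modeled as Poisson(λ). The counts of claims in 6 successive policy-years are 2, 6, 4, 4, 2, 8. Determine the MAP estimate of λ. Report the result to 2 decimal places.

λ̂_MAP = 3.40

Σxᵢ = 2+6+4+4+2+8 = 26, with n = 6.
Posterior ∝ λ^6e^(−3.4λ) · λ^26e^(−6λ) = λ^32e^(−9.4λ), i.e. Gamma(shape=33, rate=9.4).
The mode of a Gamma(a, b) with a ≥ 1 (shape–rate) is (a−1)/b = 32/9.4 ≈ 3.40.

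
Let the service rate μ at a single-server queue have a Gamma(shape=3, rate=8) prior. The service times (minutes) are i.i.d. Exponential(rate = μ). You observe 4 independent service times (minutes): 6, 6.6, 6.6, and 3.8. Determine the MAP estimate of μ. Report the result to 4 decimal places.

The Exponential(rate=μ) likelihood is ∝ μ^n e^(−μΣtᵢ). Here n = 4 and Σtᵢ = 6 + 6.6 + 6.6 + 3.8 = 23.
Posterior ∝ μ^2e^(−8μ) · μ^4e^(−23μ) = μ^6e^(−31μ), i.e. Gamma(7, 31).
Mode = (a−1)/b = 6/31 ≈ 0.1935.

μ̂_MAP = 0.1935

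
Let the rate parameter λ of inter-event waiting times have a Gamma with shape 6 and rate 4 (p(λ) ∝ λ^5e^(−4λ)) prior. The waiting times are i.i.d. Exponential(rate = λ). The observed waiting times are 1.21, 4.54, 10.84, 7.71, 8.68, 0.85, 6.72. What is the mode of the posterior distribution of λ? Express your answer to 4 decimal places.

The Exponential(rate=λ) likelihood is ∝ λ^n e^(−λΣtᵢ). Here n = 7 and Σtᵢ = 1.21 + 4.54 + 10.84 + 7.71 + 8.68 + 0.85 + 6.72 = 40.55.
Posterior ∝ λ^5e^(−4λ) · λ^7e^(−40.55λ) = λ^12e^(−44.55λ), i.e. Gamma(13, 44.55).
Mode = (a−1)/b = 12/44.55 ≈ 0.2694.

λ̂_MAP = 0.2694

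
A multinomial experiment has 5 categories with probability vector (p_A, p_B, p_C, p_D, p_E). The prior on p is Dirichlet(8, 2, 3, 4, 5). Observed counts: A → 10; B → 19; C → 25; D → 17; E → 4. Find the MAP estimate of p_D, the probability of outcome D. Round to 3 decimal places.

The posterior is Dirichlet(αᵢ + nᵢ) = Dirichlet(18, 21, 28, 21, 9).
For a Dirichlet(a₁,…,a_K) with all aᵢ > 1, the mode has j-th component (aⱼ − 1)/(Σaᵢ − K).
Here Σaᵢ = 97 and K = 5, so p_D = (21 − 1)/(97 − 5) = 20/92 ≈ 0.217.

MAP estimate of p_D = 0.217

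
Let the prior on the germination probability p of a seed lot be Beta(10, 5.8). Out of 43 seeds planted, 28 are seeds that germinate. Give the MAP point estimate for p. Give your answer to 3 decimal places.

Prior: Beta(10, 5.8).
Data: 28 successes in 43 trials. The binomial likelihood contributes p^28(1−p)^15, so the posterior is Beta(10+28, 5.8+15) = Beta(38, 20.8).
For Beta(a, b) with a, b > 1 the mode is (a−1)/(a+b−2) = 37/56.8 ≈ 0.651.

p̂_MAP = 0.651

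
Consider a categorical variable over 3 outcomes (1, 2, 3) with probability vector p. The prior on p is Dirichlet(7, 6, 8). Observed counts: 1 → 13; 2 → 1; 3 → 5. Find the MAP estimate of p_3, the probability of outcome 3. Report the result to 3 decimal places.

The posterior is Dirichlet(αᵢ + nᵢ) = Dirichlet(20, 7, 13).
For a Dirichlet(a₁,…,a_K) with all aᵢ > 1, the mode has j-th component (aⱼ − 1)/(Σaᵢ − K).
Here Σaᵢ = 40 and K = 3, so p_3 = (13 − 1)/(40 − 3) = 12/37 ≈ 0.324.

MAP estimate: 0.324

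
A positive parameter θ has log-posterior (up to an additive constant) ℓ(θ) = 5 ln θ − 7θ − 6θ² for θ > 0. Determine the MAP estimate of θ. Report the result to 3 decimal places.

θ̂_MAP = 0.417

ℓ'(θ) = 5/θ − 7 − 12θ. Setting this to zero and multiplying by θ: 12θ² + 7θ − 5 = 0.
θ = (−7 + √(7² + 4·12·5)) / (2·12) = (−7 + √289) / 24 = (−7 + 17)/24 = 5/12.
ℓ''(θ) = −5/θ² − 12 < 0, confirming a maximum.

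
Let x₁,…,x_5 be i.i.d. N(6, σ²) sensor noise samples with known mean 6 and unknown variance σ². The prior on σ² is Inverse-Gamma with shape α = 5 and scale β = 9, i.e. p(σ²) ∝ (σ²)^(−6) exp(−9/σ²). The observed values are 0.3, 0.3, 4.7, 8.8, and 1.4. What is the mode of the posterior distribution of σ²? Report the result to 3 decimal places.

Sum of squared deviations about the known mean: SS = (0.3−6)² + (0.3−6)² + (4.7−6)² + (8.8−6)² + (1.4−6)² = 95.67.
The Normal likelihood contributes (σ²)^(−n/2) exp(−SS/(2σ²)), so the posterior is Inverse-Gamma(α + n/2, β + SS/2) = Inverse-Gamma(7.5, 56.835).
The mode of Inverse-Gamma(a, b) is b/(a+1) = 56.835/8.5 ≈ 6.686.

σ̂²_MAP = 6.686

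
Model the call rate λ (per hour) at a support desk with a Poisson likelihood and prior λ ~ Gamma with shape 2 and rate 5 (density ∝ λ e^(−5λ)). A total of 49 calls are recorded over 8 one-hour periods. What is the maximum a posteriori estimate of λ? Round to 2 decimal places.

λ̂_MAP = 3.85

Σxᵢ = 49, n = 8.
Posterior ∝ λe^(−5λ) · λ^49e^(−8λ) = λ^50e^(−13λ), i.e. Gamma(shape=51, rate=13).
The mode of a Gamma(a, b) with a ≥ 1 (shape–rate) is (a−1)/b = 50/13 ≈ 3.85.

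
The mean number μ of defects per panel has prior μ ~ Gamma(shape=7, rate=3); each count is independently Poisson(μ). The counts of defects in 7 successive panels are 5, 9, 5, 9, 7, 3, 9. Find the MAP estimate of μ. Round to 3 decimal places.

Σxᵢ = 5+9+5+9+7+3+9 = 47, with n = 7.
Posterior ∝ μ^6e^(−3μ) · μ^47e^(−7μ) = μ^53e^(−10μ), i.e. Gamma(shape=54, rate=10).
The mode of a Gamma(a, b) with a ≥ 1 (shape–rate) is (a−1)/b = 53/10 ≈ 5.300.

μ̂_MAP = 5.300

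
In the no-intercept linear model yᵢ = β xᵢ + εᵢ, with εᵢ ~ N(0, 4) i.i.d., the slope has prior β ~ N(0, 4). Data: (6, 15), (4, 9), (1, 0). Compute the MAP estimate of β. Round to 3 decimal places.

β̂_MAP = 2.333

log p(β | y) = −Σ(yᵢ − βxᵢ)²/(2·4) − β²/(2·4) + const.
Setting the derivative to zero: Σxᵢ(yᵢ − βxᵢ)/4 − β/4 = 0, so β = Σxᵢyᵢ / (Σxᵢ² + σ²/τ²).
Σxᵢyᵢ = 6·15 + 4·9 + 1·0 = 126; Σxᵢ² = 53; σ²/τ² = 1.
β̂_MAP = 126 / (53 + 1) = 126/54 ≈ 2.333.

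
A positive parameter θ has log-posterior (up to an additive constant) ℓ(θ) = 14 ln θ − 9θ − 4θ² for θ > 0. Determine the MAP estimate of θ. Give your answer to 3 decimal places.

ℓ'(θ) = 14/θ − 9 − 8θ. Setting this to zero and multiplying by θ: 8θ² + 9θ − 14 = 0.
θ = (−9 + √(9² + 4·8·14)) / (2·8) = (−9 + √529) / 16 = (−9 + 23)/16 = 7/8.
ℓ''(θ) = −14/θ² − 8 < 0, confirming a maximum.

θ̂_MAP = 0.875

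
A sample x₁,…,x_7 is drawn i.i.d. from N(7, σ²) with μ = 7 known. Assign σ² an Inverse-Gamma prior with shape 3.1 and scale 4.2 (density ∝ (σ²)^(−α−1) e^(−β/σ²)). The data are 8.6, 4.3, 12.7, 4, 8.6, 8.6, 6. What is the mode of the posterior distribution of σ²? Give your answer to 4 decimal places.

Sum of squared deviations about the known mean: SS = (8.6−7)² + (4.3−7)² + (12.7−7)² + (4−7)² + (8.6−7)² + (8.6−7)² + (6−7)² = 57.46.
The Normal likelihood contributes (σ²)^(−n/2) exp(−SS/(2σ²)), so the posterior is Inverse-Gamma(α + n/2, β + SS/2) = Inverse-Gamma(6.6, 32.93).
The mode of Inverse-Gamma(a, b) is b/(a+1) = 32.93/7.6 ≈ 4.3329.

σ̂²_MAP = 4.3329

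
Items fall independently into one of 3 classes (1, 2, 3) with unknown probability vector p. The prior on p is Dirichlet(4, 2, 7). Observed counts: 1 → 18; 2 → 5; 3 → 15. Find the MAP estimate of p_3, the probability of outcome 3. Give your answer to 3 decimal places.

MAP estimate: 0.438

The posterior is Dirichlet(αᵢ + nᵢ) = Dirichlet(22, 7, 22).
For a Dirichlet(a₁,…,a_K) with all aᵢ > 1, the mode has j-th component (aⱼ − 1)/(Σaᵢ − K).
Here Σaᵢ = 51 and K = 3, so p_3 = (22 − 1)/(51 − 3) = 21/48 ≈ 0.438.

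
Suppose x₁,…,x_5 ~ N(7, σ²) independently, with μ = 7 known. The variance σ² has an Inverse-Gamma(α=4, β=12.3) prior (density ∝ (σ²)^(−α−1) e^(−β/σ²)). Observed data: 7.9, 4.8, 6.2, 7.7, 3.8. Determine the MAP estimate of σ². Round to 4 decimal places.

Sum of squared deviations about the known mean: SS = (7.9−7)² + (4.8−7)² + (6.2−7)² + (7.7−7)² + (3.8−7)² = 17.02.
The Normal likelihood contributes (σ²)^(−n/2) exp(−SS/(2σ²)), so the posterior is Inverse-Gamma(α + n/2, β + SS/2) = Inverse-Gamma(6.5, 20.81).
The mode of Inverse-Gamma(a, b) is b/(a+1) = 20.81/7.5 ≈ 2.7747.

σ̂²_MAP = 2.7747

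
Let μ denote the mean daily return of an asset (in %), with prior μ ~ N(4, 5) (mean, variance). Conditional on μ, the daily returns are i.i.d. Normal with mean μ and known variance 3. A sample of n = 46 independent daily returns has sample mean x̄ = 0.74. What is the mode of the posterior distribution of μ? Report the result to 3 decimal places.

n = 46, x̄ = 0.74.
For a Normal prior and Normal likelihood with known variance, the posterior is Normal; its mode equals its mean, the precision-weighted average.
Prior precision 1/σ₀² = 1/5 = 0.2; data precision n/σ² = 46/3.
μ̂ = (0.2·4 + (46/3)·0.74) / (0.2 + 46/3) = (911/75)/(233/15) = 911/1165 ≈ 0.782.

μ̂_MAP = 0.782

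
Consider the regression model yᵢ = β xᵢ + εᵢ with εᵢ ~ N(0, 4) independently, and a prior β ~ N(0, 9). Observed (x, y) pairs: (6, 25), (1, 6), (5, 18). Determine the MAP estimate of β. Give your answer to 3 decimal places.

log p(β | y) = −Σ(yᵢ − βxᵢ)²/(2·4) − β²/(2·9) + const.
Setting the derivative to zero: Σxᵢ(yᵢ − βxᵢ)/4 − β/9 = 0, so β = Σxᵢyᵢ / (Σxᵢ² + σ²/τ²).
Σxᵢyᵢ = 6·25 + 1·6 + 5·18 = 246; Σxᵢ² = 62; σ²/τ² = 4/9.
β̂_MAP = 246 / (62 + 4/9) = 246/(562/9) = 1107/281 ≈ 3.940.

β̂_MAP = 3.940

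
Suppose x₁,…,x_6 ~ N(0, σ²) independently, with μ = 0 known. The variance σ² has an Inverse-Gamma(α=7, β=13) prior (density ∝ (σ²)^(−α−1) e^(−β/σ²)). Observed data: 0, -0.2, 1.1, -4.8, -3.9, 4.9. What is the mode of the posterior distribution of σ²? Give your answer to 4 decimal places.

Sum of squared deviations about the known mean: SS = (0−0)² + (-0.2−0)² + (1.1−0)² + (-4.8−0)² + (-3.9−0)² + (4.9−0)² = 63.51.
The Normal likelihood contributes (σ²)^(−n/2) exp(−SS/(2σ²)), so the posterior is Inverse-Gamma(α + n/2, β + SS/2) = Inverse-Gamma(10, 44.755).
The mode of Inverse-Gamma(a, b) is b/(a+1) = 44.755/11 ≈ 4.0686.

σ̂²_MAP = 4.0686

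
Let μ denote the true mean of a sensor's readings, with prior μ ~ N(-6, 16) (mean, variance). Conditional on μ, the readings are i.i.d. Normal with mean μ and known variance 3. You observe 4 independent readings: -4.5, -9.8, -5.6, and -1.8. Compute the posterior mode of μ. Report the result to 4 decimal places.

μ̂_MAP = -5.4507

n = 4; x̄ = ((-4.5) + (-9.8) + (-5.6) + (-1.8))/4 = -21.7/4 = -5.425.
For a Normal prior and Normal likelihood with known variance, the posterior is Normal; its mode equals its mean, the precision-weighted average.
Prior precision 1/σ₀² = 1/16 = 0.0625; data precision n/σ² = 4/3.
μ̂ = (0.0625·(-6) + (4/3)·(-5.425)) / (0.0625 + 4/3) = (-913/120)/(67/48) = -1826/335 ≈ -5.4507.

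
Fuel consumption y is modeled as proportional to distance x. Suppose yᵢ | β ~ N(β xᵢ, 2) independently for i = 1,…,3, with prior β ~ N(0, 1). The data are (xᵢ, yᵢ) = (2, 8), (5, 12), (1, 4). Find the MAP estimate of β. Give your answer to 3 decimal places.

log p(β | y) = −Σ(yᵢ − βxᵢ)²/(2·2) − β²/(2·1) + const.
Setting the derivative to zero: Σxᵢ(yᵢ − βxᵢ)/2 − β/1 = 0, so β = Σxᵢyᵢ / (Σxᵢ² + σ²/τ²).
Σxᵢyᵢ = 2·8 + 5·12 + 1·4 = 80; Σxᵢ² = 30; σ²/τ² = 2.
β̂_MAP = 80 / (30 + 2) = 80/32 ≈ 2.500.

β̂_MAP = 2.500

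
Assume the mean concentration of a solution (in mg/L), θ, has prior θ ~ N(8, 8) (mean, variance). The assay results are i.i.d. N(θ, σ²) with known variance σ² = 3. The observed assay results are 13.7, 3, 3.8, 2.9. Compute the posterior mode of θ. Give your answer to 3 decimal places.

θ̂_MAP = 6.034

n = 4; x̄ = (13.7 + 3 + 3.8 + 2.9)/4 = 23.4/4 = 5.85.
For a Normal prior and Normal likelihood with known variance, the posterior is Normal; its mode equals its mean, the precision-weighted average.
Prior precision 1/σ₀² = 1/8 = 0.125; data precision n/σ² = 4/3.
θ̂ = (0.125·8 + (4/3)·5.85) / (0.125 + 4/3) = 8.8/(35/24) = 1056/175 ≈ 6.034.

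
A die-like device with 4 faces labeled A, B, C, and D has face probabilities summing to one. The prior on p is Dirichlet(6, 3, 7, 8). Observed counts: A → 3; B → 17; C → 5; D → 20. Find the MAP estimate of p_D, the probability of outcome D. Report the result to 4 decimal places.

The posterior is Dirichlet(αᵢ + nᵢ) = Dirichlet(9, 20, 12, 28).
For a Dirichlet(a₁,…,a_K) with all aᵢ > 1, the mode has j-th component (aⱼ − 1)/(Σaᵢ − K).
Here Σaᵢ = 69 and K = 4, so p_D = (28 − 1)/(69 − 4) = 27/65 ≈ 0.4154.

MAP estimate of p_D = 0.4154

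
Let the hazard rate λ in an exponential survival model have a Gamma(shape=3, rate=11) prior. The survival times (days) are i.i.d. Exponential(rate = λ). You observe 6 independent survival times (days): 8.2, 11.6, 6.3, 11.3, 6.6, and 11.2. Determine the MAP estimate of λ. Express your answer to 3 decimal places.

The Exponential(rate=λ) likelihood is ∝ λ^n e^(−λΣtᵢ). Here n = 6 and Σtᵢ = 8.2 + 11.6 + 6.3 + 11.3 + 6.6 + 11.2 = 55.2.
Posterior ∝ λ^2e^(−11λ) · λ^6e^(−55.2λ) = λ^8e^(−66.2λ), i.e. Gamma(9, 66.2).
Mode = (a−1)/b = 8/66.2 ≈ 0.121.

λ̂_MAP = 0.121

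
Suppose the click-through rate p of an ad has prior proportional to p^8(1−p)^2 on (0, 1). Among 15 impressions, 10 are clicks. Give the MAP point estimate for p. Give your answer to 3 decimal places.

p̂_MAP = 0.720

The prior density ∝ p^8(1−p)^2 is the kernel of Beta(9, 3).
Data: 10 successes in 15 trials. The binomial likelihood contributes p^10(1−p)^5, so the posterior is Beta(9+10, 3+5) = Beta(19, 8).
For Beta(a, b) with a, b > 1 the mode is (a−1)/(a+b−2) = 18/25 ≈ 0.720.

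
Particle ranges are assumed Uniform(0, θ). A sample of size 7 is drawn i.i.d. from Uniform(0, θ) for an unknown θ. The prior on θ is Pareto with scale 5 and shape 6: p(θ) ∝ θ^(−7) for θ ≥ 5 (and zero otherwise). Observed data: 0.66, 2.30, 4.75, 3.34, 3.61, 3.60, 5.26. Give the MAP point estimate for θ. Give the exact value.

θ̂_MAP = 5.26

The Uniform(0, θ) likelihood is θ^(−n) for θ ≥ max(xᵢ), zero otherwise. Here max(xᵢ) = 5.26.
Posterior ∝ θ^(−7) · θ^(−7) = θ^(−14) on θ ≥ max(5, 5.26) = 5.26.
This density is strictly decreasing in θ, so the posterior mode lies at the lower boundary of the support.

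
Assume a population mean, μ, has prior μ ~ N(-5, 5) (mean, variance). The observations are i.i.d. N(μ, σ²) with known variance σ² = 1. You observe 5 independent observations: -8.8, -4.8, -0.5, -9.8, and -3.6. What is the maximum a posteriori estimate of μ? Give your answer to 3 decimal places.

μ̂_MAP = -5.481

n = 5; x̄ = ((-8.8) + (-4.8) + (-0.5) + (-9.8) + (-3.6))/5 = -27.5/5 = -5.5.
For a Normal prior and Normal likelihood with known variance, the posterior is Normal; its mode equals its mean, the precision-weighted average.
Prior precision 1/σ₀² = 1/5 = 0.2; data precision n/σ² = 5/1 = 5.
μ̂ = (0.2·(-5) + 5·(-5.5)) / (0.2 + 5) = (-28.5)/5.2 = -285/52 ≈ -5.481.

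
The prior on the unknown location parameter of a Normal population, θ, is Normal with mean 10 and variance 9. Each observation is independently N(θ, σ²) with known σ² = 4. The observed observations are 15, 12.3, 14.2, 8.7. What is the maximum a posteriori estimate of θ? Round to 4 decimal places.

n = 4; x̄ = (15 + 12.3 + 14.2 + 8.7)/4 = 50.2/4 = 12.55.
For a Normal prior and Normal likelihood with known variance, the posterior is Normal; its mode equals its mean, the precision-weighted average.
Prior precision 1/σ₀² = 1/9; data precision n/σ² = 4/4 = 1.
θ̂ = ((1/9)·10 + 1·12.55) / (1/9 + 1) = (2459/180)/(10/9) = 12.2950.

θ̂_MAP = 12.2950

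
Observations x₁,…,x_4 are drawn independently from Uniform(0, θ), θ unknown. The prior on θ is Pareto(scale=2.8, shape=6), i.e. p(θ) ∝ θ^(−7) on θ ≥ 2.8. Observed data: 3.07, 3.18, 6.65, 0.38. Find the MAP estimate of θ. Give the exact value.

The Uniform(0, θ) likelihood is θ^(−n) for θ ≥ max(xᵢ), zero otherwise. Here max(xᵢ) = 6.65.
Posterior ∝ θ^(−7) · θ^(−4) = θ^(−11) on θ ≥ max(2.8, 6.65) = 6.65.
This density is strictly decreasing in θ, so the posterior mode lies at the lower boundary of the support.

θ̂_MAP = 6.65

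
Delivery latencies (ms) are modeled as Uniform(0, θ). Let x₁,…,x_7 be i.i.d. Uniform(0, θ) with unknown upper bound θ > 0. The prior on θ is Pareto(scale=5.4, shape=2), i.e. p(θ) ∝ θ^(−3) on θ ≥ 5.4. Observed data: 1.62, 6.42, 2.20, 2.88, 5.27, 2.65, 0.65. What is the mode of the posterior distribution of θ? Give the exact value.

The Uniform(0, θ) likelihood is θ^(−n) for θ ≥ max(xᵢ), zero otherwise. Here max(xᵢ) = 6.42.
Posterior ∝ θ^(−3) · θ^(−7) = θ^(−10) on θ ≥ max(5.4, 6.42) = 6.42.
This density is strictly decreasing in θ, so the posterior mode lies at the lower boundary of the support.

θ̂_MAP = 6.42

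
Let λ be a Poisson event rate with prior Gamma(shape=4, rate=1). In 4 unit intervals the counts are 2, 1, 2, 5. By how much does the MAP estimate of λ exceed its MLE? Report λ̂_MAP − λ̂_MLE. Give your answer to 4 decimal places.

Σxᵢ = 10. Posterior is Gamma(14, 5); MAP = (14−1)/5 = 13/5 ≈ 2.60000.
MLE = x̄ = 10/4 ≈ 2.50000.
Difference = 13/5 − 10/4 = 1/10 ≈ 0.1000.

MAP − MLE = 0.1000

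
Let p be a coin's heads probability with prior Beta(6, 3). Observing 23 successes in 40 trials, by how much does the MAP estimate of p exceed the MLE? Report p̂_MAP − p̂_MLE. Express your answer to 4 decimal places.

MAP − MLE = 0.0207

Posterior is Beta(29, 20); MAP = (29−1)/(49−2) = 28/47 ≈ 0.59574.
MLE ignores the prior: p̂_MLE = k/n = 23/40 ≈ 0.57500.
Difference = 28/47 − 23/40 = 39/1880 ≈ 0.0207.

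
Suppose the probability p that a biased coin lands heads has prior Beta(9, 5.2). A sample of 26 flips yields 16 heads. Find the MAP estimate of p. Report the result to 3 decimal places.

Prior: Beta(9, 5.2).
Data: 16 successes in 26 trials. The binomial likelihood contributes p^16(1−p)^10, so the posterior is Beta(9+16, 5.2+10) = Beta(25, 15.2).
For Beta(a, b) with a, b > 1 the mode is (a−1)/(a+b−2) = 24/38.2 ≈ 0.628.

p̂_MAP = 0.628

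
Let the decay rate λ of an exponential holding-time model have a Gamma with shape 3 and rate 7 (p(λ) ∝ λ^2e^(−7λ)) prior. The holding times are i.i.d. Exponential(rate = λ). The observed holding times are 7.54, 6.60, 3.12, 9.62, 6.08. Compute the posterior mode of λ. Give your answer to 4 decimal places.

λ̂_MAP = 0.1752

The Exponential(rate=λ) likelihood is ∝ λ^n e^(−λΣtᵢ). Here n = 5 and Σtᵢ = 7.54 + 6.60 + 3.12 + 9.62 + 6.08 = 32.96.
Posterior ∝ λ^2e^(−7λ) · λ^5e^(−32.96λ) = λ^7e^(−39.96λ), i.e. Gamma(8, 39.96).
Mode = (a−1)/b = 7/39.96 ≈ 0.1752.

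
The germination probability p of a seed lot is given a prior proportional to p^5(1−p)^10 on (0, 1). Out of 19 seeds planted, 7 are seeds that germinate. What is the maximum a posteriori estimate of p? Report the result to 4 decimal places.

p̂_MAP = 0.3529

The prior density ∝ p^5(1−p)^10 is the kernel of Beta(6, 11).
Data: 7 successes in 19 trials. The binomial likelihood contributes p^7(1−p)^12, so the posterior is Beta(6+7, 11+12) = Beta(13, 23).
For Beta(a, b) with a, b > 1 the mode is (a−1)/(a+b−2) = 12/34 ≈ 0.3529.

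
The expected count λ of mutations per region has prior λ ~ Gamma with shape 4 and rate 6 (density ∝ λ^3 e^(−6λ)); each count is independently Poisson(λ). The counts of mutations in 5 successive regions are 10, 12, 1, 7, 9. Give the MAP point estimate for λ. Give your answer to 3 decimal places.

λ̂_MAP = 3.818

Σxᵢ = 10+12+1+7+9 = 39, with n = 5.
Posterior ∝ λ^3e^(−6λ) · λ^39e^(−5λ) = λ^42e^(−11λ), i.e. Gamma(shape=43, rate=11).
The mode of a Gamma(a, b) with a ≥ 1 (shape–rate) is (a−1)/b = 42/11 ≈ 3.818.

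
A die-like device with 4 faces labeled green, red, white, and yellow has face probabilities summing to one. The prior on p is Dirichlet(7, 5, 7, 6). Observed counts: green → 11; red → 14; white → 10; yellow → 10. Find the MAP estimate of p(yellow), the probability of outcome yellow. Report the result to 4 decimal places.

The posterior is Dirichlet(αᵢ + nᵢ) = Dirichlet(18, 19, 17, 16).
For a Dirichlet(a₁,…,a_K) with all aᵢ > 1, the mode has j-th component (aⱼ − 1)/(Σaᵢ − K).
Here Σaᵢ = 70 and K = 4, so p(yellow) = (16 − 1)/(70 − 4) = 15/66 ≈ 0.2273.

MAP estimate of p(yellow) = 0.2273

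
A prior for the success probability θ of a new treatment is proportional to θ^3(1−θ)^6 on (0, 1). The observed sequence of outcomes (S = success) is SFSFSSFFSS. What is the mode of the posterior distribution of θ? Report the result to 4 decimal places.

θ̂_MAP = 0.4737

The prior density ∝ θ^3(1−θ)^6 is the kernel of Beta(4, 7).
Data: 6 successes in 10 trials (from the sequence). The binomial likelihood contributes θ^6(1−θ)^4, so the posterior is Beta(4+6, 7+4) = Beta(10, 11).
For Beta(a, b) with a, b > 1 the mode is (a−1)/(a+b−2) = 9/19 ≈ 0.4737.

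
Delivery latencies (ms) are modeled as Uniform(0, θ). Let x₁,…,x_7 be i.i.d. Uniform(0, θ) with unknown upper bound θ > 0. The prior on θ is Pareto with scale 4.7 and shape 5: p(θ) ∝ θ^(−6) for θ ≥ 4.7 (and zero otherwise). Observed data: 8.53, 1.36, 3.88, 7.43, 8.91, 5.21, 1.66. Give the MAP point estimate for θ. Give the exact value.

The Uniform(0, θ) likelihood is θ^(−n) for θ ≥ max(xᵢ), zero otherwise. Here max(xᵢ) = 8.91.
Posterior ∝ θ^(−6) · θ^(−7) = θ^(−13) on θ ≥ max(4.7, 8.91) = 8.91.
This density is strictly decreasing in θ, so the posterior mode lies at the lower boundary of the support.

θ̂_MAP = 8.91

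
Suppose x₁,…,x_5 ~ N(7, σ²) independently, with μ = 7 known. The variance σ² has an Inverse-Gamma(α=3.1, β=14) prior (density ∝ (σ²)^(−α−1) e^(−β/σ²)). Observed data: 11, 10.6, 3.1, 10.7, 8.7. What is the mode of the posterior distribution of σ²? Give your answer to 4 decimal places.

Sum of squared deviations about the known mean: SS = (11−7)² + (10.6−7)² + (3.1−7)² + (10.7−7)² + (8.7−7)² = 60.75.
The Normal likelihood contributes (σ²)^(−n/2) exp(−SS/(2σ²)), so the posterior is Inverse-Gamma(α + n/2, β + SS/2) = Inverse-Gamma(5.6, 44.375).
The mode of Inverse-Gamma(a, b) is b/(a+1) = 44.375/6.6 ≈ 6.7235.

σ̂²_MAP = 6.7235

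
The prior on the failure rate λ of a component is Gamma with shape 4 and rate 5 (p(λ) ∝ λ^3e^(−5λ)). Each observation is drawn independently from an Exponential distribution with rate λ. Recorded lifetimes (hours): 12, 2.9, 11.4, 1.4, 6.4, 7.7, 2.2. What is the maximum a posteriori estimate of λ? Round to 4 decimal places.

λ̂_MAP = 0.2041

The Exponential(rate=λ) likelihood is ∝ λ^n e^(−λΣtᵢ). Here n = 7 and Σtᵢ = 12 + 2.9 + 11.4 + 1.4 + 6.4 + 7.7 + 2.2 = 44.
Posterior ∝ λ^3e^(−5λ) · λ^7e^(−44λ) = λ^10e^(−49λ), i.e. Gamma(11, 49).
Mode = (a−1)/b = 10/49 ≈ 0.2041.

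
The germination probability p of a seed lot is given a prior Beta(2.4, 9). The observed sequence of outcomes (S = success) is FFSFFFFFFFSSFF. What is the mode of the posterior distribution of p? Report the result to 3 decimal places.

p̂_MAP = 0.188

Prior: Beta(2.4, 9).
Data: 3 successes in 14 trials (from the sequence). The binomial likelihood contributes p^3(1−p)^11, so the posterior is Beta(2.4+3, 9+11) = Beta(5.4, 20).
For Beta(a, b) with a, b > 1 the mode is (a−1)/(a+b−2) = 4.4/23.4 ≈ 0.188.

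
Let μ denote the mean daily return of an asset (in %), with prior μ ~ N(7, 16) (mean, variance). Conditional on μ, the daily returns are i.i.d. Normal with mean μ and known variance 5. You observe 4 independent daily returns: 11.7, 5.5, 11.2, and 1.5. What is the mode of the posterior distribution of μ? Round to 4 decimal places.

n = 4; x̄ = (11.7 + 5.5 + 11.2 + 1.5)/4 = 29.9/4 = 7.475.
For a Normal prior and Normal likelihood with known variance, the posterior is Normal; its mode equals its mean, the precision-weighted average.
Prior precision 1/σ₀² = 1/16 = 0.0625; data precision n/σ² = 4/5 = 0.8.
μ̂ = (0.0625·7 + 0.8·7.475) / (0.0625 + 0.8) = 6.4175/0.8625 = 2567/345 ≈ 7.4406.

μ̂_MAP = 7.4406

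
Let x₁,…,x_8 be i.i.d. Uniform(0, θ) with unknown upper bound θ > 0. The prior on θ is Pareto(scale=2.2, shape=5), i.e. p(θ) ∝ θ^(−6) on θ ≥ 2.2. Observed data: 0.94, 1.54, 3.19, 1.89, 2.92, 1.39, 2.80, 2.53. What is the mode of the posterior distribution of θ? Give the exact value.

θ̂_MAP = 3.19

The Uniform(0, θ) likelihood is θ^(−n) for θ ≥ max(xᵢ), zero otherwise. Here max(xᵢ) = 3.19.
Posterior ∝ θ^(−6) · θ^(−8) = θ^(−14) on θ ≥ max(2.2, 3.19) = 3.19.
This density is strictly decreasing in θ, so the posterior mode lies at the lower boundary of the support.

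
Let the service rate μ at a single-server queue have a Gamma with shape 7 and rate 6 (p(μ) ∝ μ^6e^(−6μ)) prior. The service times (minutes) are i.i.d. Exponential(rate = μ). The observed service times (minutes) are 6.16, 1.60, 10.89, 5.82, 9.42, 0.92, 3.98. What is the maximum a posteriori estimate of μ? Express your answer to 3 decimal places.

μ̂_MAP = 0.290

The Exponential(rate=μ) likelihood is ∝ μ^n e^(−μΣtᵢ). Here n = 7 and Σtᵢ = 6.16 + 1.60 + 10.89 + 5.82 + 9.42 + 0.92 + 3.98 = 38.79.
Posterior ∝ μ^6e^(−6μ) · μ^7e^(−38.79μ) = μ^13e^(−44.79μ), i.e. Gamma(14, 44.79).
Mode = (a−1)/b = 13/44.79 ≈ 0.290.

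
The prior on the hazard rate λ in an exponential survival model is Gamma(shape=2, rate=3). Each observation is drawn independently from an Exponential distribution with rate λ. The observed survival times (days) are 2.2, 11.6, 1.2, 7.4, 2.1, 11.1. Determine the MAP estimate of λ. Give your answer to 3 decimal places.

λ̂_MAP = 0.181

The Exponential(rate=λ) likelihood is ∝ λ^n e^(−λΣtᵢ). Here n = 6 and Σtᵢ = 2.2 + 11.6 + 1.2 + 7.4 + 2.1 + 11.1 = 35.6.
Posterior ∝ λe^(−3λ) · λ^6e^(−35.6λ) = λ^7e^(−38.6λ), i.e. Gamma(8, 38.6).
Mode = (a−1)/b = 7/38.6 ≈ 0.181.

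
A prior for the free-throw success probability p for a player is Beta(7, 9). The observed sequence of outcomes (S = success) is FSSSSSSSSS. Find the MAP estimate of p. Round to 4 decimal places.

p̂_MAP = 0.6250

Prior: Beta(7, 9).
Data: 9 successes in 10 trials (from the sequence). The binomial likelihood contributes p^9(1−p)^1, so the posterior is Beta(7+9, 9+1) = Beta(16, 10).
For Beta(a, b) with a, b > 1 the mode is (a−1)/(a+b−2) = 15/24 ≈ 0.6250.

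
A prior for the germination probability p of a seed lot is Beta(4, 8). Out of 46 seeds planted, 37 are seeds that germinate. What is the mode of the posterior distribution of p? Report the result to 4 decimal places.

Prior: Beta(4, 8).
Data: 37 successes in 46 trials. The binomial likelihood contributes p^37(1−p)^9, so the posterior is Beta(4+37, 8+9) = Beta(41, 17).
For Beta(a, b) with a, b > 1 the mode is (a−1)/(a+b−2) = 40/56 ≈ 0.7143.

p̂_MAP = 0.7143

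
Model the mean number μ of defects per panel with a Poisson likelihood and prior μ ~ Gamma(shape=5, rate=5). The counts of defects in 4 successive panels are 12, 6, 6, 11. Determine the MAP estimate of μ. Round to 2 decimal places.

Σxᵢ = 12+6+6+11 = 35, with n = 4.
Posterior ∝ μ^4e^(−5μ) · μ^35e^(−4μ) = μ^39e^(−9μ), i.e. Gamma(shape=40, rate=9).
The mode of a Gamma(a, b) with a ≥ 1 (shape–rate) is (a−1)/b = 39/9 ≈ 4.33.

μ̂_MAP = 4.33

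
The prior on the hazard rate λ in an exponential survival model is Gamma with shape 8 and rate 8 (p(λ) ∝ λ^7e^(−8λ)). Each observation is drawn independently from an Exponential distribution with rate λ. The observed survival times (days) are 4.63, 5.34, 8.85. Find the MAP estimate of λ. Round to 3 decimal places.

λ̂_MAP = 0.373

The Exponential(rate=λ) likelihood is ∝ λ^n e^(−λΣtᵢ). Here n = 3 and Σtᵢ = 4.63 + 5.34 + 8.85 = 18.82.
Posterior ∝ λ^7e^(−8λ) · λ^3e^(−18.82λ) = λ^10e^(−26.82λ), i.e. Gamma(11, 26.82).
Mode = (a−1)/b = 10/26.82 ≈ 0.373.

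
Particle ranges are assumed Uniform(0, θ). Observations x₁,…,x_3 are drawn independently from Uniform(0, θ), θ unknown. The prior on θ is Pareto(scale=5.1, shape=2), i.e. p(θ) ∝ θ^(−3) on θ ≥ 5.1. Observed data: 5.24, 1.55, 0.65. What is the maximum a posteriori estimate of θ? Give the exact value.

The Uniform(0, θ) likelihood is θ^(−n) for θ ≥ max(xᵢ), zero otherwise. Here max(xᵢ) = 5.24.
Posterior ∝ θ^(−3) · θ^(−3) = θ^(−6) on θ ≥ max(5.1, 5.24) = 5.24.
This density is strictly decreasing in θ, so the posterior mode lies at the lower boundary of the support.

θ̂_MAP = 5.24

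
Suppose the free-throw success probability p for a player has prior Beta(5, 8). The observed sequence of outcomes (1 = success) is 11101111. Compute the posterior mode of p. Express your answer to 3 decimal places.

p̂_MAP = 0.579

Prior: Beta(5, 8).
Data: 7 successes in 8 trials (from the sequence). The binomial likelihood contributes p^7(1−p)^1, so the posterior is Beta(5+7, 8+1) = Beta(12, 9).
For Beta(a, b) with a, b > 1 the mode is (a−1)/(a+b−2) = 11/19 ≈ 0.579.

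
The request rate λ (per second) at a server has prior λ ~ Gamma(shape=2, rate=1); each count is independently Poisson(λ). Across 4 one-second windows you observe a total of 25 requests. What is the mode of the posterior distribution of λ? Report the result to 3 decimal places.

Σxᵢ = 25, n = 4.
Posterior ∝ λe^(−1λ) · λ^25e^(−4λ) = λ^26e^(−5λ), i.e. Gamma(shape=27, rate=5).
The mode of a Gamma(a, b) with a ≥ 1 (shape–rate) is (a−1)/b = 26/5 ≈ 5.200.

λ̂_MAP = 5.200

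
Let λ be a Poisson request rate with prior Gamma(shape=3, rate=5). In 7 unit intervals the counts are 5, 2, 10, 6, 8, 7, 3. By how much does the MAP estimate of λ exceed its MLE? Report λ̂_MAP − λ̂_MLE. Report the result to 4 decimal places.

MAP − MLE = -2.2738

Σxᵢ = 41. Posterior is Gamma(44, 12); MAP = (44−1)/12 = 43/12 ≈ 3.58333.
MLE = x̄ = 41/7 ≈ 5.85714.
Difference = 43/12 − 41/7 = -191/84 ≈ -2.2738.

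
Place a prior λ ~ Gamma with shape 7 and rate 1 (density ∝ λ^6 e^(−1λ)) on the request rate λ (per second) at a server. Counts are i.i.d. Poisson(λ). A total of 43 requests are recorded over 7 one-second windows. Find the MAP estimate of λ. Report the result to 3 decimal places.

λ̂_MAP = 6.125

Σxᵢ = 43, n = 7.
Posterior ∝ λ^6e^(−1λ) · λ^43e^(−7λ) = λ^49e^(−8λ), i.e. Gamma(shape=50, rate=8).
The mode of a Gamma(a, b) with a ≥ 1 (shape–rate) is (a−1)/b = 49/8 ≈ 6.125.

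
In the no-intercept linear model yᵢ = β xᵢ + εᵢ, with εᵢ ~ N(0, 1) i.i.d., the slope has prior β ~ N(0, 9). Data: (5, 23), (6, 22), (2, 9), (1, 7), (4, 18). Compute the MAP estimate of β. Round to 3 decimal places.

β̂_MAP = 4.189

log p(β | y) = −Σ(yᵢ − βxᵢ)²/(2·1) − β²/(2·9) + const.
Setting the derivative to zero: Σxᵢ(yᵢ − βxᵢ)/1 − β/9 = 0, so β = Σxᵢyᵢ / (Σxᵢ² + σ²/τ²).
Σxᵢyᵢ = 5·23 + 6·22 + 2·9 + 1·7 + 4·18 = 344; Σxᵢ² = 82; σ²/τ² = 1/9.
β̂_MAP = 344 / (82 + 1/9) = 344/(739/9) = 3096/739 ≈ 4.189.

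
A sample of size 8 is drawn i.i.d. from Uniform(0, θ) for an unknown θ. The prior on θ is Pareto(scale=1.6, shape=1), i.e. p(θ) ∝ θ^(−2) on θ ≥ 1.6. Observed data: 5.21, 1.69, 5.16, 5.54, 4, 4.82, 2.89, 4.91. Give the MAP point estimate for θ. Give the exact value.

θ̂_MAP = 5.54

The Uniform(0, θ) likelihood is θ^(−n) for θ ≥ max(xᵢ), zero otherwise. Here max(xᵢ) = 5.54.
Posterior ∝ θ^(−2) · θ^(−8) = θ^(−10) on θ ≥ max(1.6, 5.54) = 5.54.
This density is strictly decreasing in θ, so the posterior mode lies at the lower boundary of the support.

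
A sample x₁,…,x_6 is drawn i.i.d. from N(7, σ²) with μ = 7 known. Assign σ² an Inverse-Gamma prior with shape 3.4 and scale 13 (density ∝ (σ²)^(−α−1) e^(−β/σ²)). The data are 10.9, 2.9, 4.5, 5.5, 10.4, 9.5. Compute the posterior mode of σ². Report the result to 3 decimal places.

Sum of squared deviations about the known mean: SS = (10.9−7)² + (2.9−7)² + (4.5−7)² + (5.5−7)² + (10.4−7)² + (9.5−7)² = 58.33.
The Normal likelihood contributes (σ²)^(−n/2) exp(−SS/(2σ²)), so the posterior is Inverse-Gamma(α + n/2, β + SS/2) = Inverse-Gamma(6.4, 42.165).
The mode of Inverse-Gamma(a, b) is b/(a+1) = 42.165/7.4 ≈ 5.698.

σ̂²_MAP = 5.698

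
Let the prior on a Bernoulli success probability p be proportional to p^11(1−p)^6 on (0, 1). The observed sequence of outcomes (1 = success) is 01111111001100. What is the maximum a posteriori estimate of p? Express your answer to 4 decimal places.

p̂_MAP = 0.6452

The prior density ∝ p^11(1−p)^6 is the kernel of Beta(12, 7).
Data: 9 successes in 14 trials (from the sequence). The binomial likelihood contributes p^9(1−p)^5, so the posterior is Beta(12+9, 7+5) = Beta(21, 12).
For Beta(a, b) with a, b > 1 the mode is (a−1)/(a+b−2) = 20/31 ≈ 0.6452.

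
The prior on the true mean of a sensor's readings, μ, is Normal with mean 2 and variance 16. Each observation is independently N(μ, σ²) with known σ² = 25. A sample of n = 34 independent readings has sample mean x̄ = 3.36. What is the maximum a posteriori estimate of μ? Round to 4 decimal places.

n = 34, x̄ = 3.36.
For a Normal prior and Normal likelihood with known variance, the posterior is Normal; its mode equals its mean, the precision-weighted average.
Prior precision 1/σ₀² = 1/16 = 0.0625; data precision n/σ² = 34/25 = 1.36.
μ̂ = (0.0625·2 + 1.36·3.36) / (0.0625 + 1.36) = 4.6946/1.4225 = 46946/14225 ≈ 3.3002.

μ̂_MAP = 3.3002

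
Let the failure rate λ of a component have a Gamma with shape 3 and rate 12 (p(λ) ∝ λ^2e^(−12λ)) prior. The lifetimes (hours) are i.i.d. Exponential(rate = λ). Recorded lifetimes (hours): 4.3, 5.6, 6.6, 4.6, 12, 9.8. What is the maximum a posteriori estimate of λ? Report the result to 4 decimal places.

λ̂_MAP = 0.1457

The Exponential(rate=λ) likelihood is ∝ λ^n e^(−λΣtᵢ). Here n = 6 and Σtᵢ = 4.3 + 5.6 + 6.6 + 4.6 + 12 + 9.8 = 42.9.
Posterior ∝ λ^2e^(−12λ) · λ^6e^(−42.9λ) = λ^8e^(−54.9λ), i.e. Gamma(9, 54.9).
Mode = (a−1)/b = 8/54.9 ≈ 0.1457.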